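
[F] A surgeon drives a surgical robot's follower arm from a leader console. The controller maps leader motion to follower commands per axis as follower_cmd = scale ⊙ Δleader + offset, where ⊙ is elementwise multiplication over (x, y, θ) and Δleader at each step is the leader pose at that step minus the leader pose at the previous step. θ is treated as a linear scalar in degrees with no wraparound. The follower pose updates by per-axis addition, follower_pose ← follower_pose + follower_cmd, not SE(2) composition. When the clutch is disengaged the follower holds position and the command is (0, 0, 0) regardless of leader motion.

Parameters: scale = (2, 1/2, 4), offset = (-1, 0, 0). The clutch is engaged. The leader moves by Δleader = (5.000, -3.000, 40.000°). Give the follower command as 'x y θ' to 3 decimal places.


axis x: 2·5.000 + -1 = 9.000
axis y: 1/2·-3.000 + 0 = -1.500
axis θ: 4·40.000 + 0 = 160.000

9.000 -1.500 160.000


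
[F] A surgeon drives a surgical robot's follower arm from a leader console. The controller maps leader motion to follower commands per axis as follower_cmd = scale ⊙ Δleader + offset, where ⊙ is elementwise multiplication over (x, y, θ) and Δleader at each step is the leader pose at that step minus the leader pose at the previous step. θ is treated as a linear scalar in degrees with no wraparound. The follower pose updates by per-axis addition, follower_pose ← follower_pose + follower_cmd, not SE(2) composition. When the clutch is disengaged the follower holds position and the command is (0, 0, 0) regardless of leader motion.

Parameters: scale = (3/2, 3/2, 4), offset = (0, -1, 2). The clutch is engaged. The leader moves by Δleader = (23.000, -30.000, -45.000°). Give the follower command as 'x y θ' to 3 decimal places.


34.500 -46.000 -178.000

axis x: 3/2·23.000 + 0 = 34.500
axis y: 3/2·-30.000 + -1 = -46.000
axis θ: 4·-45.000 + 2 = -178.000


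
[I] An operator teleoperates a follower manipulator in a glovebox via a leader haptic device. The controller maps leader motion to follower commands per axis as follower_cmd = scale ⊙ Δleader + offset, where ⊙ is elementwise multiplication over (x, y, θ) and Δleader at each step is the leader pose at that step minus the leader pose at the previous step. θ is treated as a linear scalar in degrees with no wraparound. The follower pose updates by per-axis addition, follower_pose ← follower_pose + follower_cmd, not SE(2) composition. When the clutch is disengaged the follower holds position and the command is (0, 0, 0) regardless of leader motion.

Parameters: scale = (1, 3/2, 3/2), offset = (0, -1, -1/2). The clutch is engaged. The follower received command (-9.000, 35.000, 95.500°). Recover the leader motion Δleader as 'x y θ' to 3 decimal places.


axis x: (-9.000 − 0) / (1) = -9.000
axis y: (35.000 − -1) / (3/2) = 24.000
axis θ: (95.500 − -1/2) / (3/2) = 64.000

-9.000 24.000 64.000


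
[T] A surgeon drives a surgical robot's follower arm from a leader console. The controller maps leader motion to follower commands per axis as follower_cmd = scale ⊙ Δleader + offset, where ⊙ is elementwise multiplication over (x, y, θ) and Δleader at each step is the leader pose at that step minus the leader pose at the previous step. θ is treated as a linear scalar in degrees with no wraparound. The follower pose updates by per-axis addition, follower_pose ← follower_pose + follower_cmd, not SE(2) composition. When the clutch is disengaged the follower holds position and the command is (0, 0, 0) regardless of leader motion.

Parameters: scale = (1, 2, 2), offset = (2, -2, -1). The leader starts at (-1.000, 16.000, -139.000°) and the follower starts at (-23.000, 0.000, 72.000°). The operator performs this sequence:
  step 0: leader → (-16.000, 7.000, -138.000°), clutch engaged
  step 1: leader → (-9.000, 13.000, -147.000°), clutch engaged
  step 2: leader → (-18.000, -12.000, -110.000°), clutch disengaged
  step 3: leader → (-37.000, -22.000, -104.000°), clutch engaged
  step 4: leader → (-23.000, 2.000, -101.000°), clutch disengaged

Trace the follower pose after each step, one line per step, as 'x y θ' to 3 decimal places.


-36.000 -20.000 73.000
-27.000 -10.000 54.000
-27.000 -10.000 54.000
-44.000 -32.000 65.000
-44.000 -32.000 65.000

step 0: Δleader=(-15.000, -9.000, 1.000°), engaged; cmd=(-13.000, -20.000, 1.000°) → follower=(-36.000, -20.000, 73.000°)
step 1: Δleader=(7.000, 6.000, -9.000°), engaged; cmd=(9.000, 10.000, -19.000°) → follower=(-27.000, -10.000, 54.000°)
step 2: Δleader=(-9.000, -25.000, 37.000°), disengaged; cmd=(0,0,0) → follower holds at (-27.000, -10.000, 54.000°)
step 3: Δleader=(-19.000, -10.000, 6.000°), engaged; cmd=(-17.000, -22.000, 11.000°) → follower=(-44.000, -32.000, 65.000°)
step 4: Δleader=(14.000, 24.000, 3.000°), disengaged; cmd=(0,0,0) → follower holds at (-44.000, -32.000, 65.000°)


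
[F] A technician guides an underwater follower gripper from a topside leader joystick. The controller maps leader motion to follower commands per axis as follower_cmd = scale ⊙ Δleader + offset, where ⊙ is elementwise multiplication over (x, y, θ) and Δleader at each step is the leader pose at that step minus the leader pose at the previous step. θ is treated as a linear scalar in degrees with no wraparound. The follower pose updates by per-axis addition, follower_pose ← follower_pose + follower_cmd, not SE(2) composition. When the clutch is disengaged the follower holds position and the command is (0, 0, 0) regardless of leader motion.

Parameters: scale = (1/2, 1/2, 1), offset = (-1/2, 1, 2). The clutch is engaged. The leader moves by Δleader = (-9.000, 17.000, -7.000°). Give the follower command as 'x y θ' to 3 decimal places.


axis x: 1/2·-9.000 + -1/2 = -5.000
axis y: 1/2·17.000 + 1 = 9.500
axis θ: 1·-7.000 + 2 = -5.000

-5.000 9.500 -5.000


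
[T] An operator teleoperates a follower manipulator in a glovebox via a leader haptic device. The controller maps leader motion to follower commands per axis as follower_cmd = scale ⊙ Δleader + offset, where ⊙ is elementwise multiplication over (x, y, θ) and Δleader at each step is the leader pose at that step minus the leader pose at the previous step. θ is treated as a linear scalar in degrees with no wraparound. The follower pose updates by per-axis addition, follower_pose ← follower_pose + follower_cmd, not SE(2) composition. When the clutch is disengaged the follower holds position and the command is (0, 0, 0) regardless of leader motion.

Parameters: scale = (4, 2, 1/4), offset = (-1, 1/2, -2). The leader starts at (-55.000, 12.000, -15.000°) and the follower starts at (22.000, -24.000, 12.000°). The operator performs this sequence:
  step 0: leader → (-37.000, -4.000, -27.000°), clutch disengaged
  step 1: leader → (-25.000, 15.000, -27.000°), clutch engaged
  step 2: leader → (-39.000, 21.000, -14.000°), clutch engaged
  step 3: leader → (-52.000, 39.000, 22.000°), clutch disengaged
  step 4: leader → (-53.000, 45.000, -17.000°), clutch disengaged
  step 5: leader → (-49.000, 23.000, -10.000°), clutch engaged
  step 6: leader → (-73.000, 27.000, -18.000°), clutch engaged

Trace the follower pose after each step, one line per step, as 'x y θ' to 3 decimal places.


step 0: Δleader=(18.000, -16.000, -12.000°), disengaged; cmd=(0,0,0) → follower holds at (22.000, -24.000, 12.000°)
step 1: Δleader=(12.000, 19.000, 0.000°), engaged; cmd=(47.000, 38.500, -2.000°) → follower=(69.000, 14.500, 10.000°)
step 2: Δleader=(-14.000, 6.000, 13.000°), engaged; cmd=(-57.000, 12.500, 1.250°) → follower=(12.000, 27.000, 11.250°)
step 3: Δleader=(-13.000, 18.000, 36.000°), disengaged; cmd=(0,0,0) → follower holds at (12.000, 27.000, 11.250°)
step 4: Δleader=(-1.000, 6.000, -39.000°), disengaged; cmd=(0,0,0) → follower holds at (12.000, 27.000, 11.250°)
step 5: Δleader=(4.000, -22.000, 7.000°), engaged; cmd=(15.000, -43.500, -0.250°) → follower=(27.000, -16.500, 11.000°)
step 6: Δleader=(-24.000, 4.000, -8.000°), engaged; cmd=(-97.000, 8.500, -4.000°) → follower=(-70.000, -8.000, 7.000°)

22.000 -24.000 12.000
69.000 14.500 10.000
12.000 27.000 11.250
12.000 27.000 11.250
12.000 27.000 11.250
27.000 -16.500 11.000
-70.000 -8.000 7.000


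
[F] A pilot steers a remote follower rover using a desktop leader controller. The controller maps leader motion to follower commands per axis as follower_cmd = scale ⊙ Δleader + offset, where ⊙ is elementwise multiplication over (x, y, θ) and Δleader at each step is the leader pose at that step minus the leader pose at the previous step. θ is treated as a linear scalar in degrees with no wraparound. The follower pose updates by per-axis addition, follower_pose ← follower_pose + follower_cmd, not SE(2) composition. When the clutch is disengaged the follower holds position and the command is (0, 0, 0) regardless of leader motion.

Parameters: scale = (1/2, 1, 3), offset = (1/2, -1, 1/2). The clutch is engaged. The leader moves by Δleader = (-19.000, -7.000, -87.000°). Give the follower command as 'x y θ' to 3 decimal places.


-9.000 -8.000 -260.500

axis x: 1/2·-19.000 + 1/2 = -9.000
axis y: 1·-7.000 + -1 = -8.000
axis θ: 3·-87.000 + 1/2 = -260.500


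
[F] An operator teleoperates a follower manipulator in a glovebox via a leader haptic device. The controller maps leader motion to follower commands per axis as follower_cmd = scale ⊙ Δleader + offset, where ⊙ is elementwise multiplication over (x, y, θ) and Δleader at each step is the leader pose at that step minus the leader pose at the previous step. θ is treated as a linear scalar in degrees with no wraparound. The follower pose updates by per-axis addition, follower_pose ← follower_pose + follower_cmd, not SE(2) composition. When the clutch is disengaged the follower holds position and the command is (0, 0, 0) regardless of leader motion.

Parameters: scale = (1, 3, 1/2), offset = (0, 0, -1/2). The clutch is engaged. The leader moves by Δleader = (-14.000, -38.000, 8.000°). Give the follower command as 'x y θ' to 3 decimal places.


axis x: 1·-14.000 + 0 = -14.000
axis y: 3·-38.000 + 0 = -114.000
axis θ: 1/2·8.000 + -1/2 = 3.500

-14.000 -114.000 3.500


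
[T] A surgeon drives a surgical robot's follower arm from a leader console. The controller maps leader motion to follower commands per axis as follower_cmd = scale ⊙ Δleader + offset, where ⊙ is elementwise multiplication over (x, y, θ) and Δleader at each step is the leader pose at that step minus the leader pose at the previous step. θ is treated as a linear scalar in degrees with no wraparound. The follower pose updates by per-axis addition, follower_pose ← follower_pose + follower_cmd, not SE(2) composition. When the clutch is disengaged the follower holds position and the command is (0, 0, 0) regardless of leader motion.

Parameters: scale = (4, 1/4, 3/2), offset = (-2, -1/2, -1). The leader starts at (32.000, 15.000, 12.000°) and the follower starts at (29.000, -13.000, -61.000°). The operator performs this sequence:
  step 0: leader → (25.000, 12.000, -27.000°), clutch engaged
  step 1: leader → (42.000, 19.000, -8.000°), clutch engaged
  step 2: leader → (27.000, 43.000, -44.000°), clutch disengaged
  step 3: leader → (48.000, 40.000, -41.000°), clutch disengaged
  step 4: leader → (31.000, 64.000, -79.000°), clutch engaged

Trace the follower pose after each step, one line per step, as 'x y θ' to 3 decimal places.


-1.000 -14.250 -120.500
65.000 -13.000 -93.000
65.000 -13.000 -93.000
65.000 -13.000 -93.000
-5.000 -7.500 -151.000

step 0: Δleader=(-7.000, -3.000, -39.000°), engaged; cmd=(-30.000, -1.250, -59.500°) → follower=(-1.000, -14.250, -120.500°)
step 1: Δleader=(17.000, 7.000, 19.000°), engaged; cmd=(66.000, 1.250, 27.500°) → follower=(65.000, -13.000, -93.000°)
step 2: Δleader=(-15.000, 24.000, -36.000°), disengaged; cmd=(0,0,0) → follower holds at (65.000, -13.000, -93.000°)
step 3: Δleader=(21.000, -3.000, 3.000°), disengaged; cmd=(0,0,0) → follower holds at (65.000, -13.000, -93.000°)
step 4: Δleader=(-17.000, 24.000, -38.000°), engaged; cmd=(-70.000, 5.500, -58.000°) → follower=(-5.000, -7.500, -151.000°)


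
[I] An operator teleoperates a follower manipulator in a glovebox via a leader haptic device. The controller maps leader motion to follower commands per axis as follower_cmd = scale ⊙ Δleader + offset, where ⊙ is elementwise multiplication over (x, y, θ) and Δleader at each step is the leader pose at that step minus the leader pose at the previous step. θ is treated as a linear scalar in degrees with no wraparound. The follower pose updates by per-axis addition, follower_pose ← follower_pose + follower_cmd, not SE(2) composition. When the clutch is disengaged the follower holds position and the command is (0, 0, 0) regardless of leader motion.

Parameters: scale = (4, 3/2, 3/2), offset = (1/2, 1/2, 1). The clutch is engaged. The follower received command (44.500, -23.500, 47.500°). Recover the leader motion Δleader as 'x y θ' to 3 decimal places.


axis x: (44.500 − 1/2) / (4) = 11.000
axis y: (-23.500 − 1/2) / (3/2) = -16.000
axis θ: (47.500 − 1) / (3/2) = 31.000

11.000 -16.000 31.000


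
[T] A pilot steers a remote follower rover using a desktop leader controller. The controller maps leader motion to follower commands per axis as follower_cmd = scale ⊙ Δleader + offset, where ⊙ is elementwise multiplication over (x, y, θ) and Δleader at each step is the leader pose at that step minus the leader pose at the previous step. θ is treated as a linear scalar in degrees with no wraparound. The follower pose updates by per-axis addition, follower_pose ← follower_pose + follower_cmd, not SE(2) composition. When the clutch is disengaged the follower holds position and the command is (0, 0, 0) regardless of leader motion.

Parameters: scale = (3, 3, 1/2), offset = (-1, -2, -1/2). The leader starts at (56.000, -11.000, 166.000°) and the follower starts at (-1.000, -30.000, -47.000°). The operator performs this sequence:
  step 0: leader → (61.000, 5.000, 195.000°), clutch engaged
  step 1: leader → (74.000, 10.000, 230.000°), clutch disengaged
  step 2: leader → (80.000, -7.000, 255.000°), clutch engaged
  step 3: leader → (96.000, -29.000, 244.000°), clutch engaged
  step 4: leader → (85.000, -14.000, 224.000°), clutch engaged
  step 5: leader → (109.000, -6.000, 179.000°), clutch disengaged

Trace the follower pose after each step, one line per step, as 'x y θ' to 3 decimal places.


step 0: Δleader=(5.000, 16.000, 29.000°), engaged; cmd=(14.000, 46.000, 14.000°) → follower=(13.000, 16.000, -33.000°)
step 1: Δleader=(13.000, 5.000, 35.000°), disengaged; cmd=(0,0,0) → follower holds at (13.000, 16.000, -33.000°)
step 2: Δleader=(6.000, -17.000, 25.000°), engaged; cmd=(17.000, -53.000, 12.000°) → follower=(30.000, -37.000, -21.000°)
step 3: Δleader=(16.000, -22.000, -11.000°), engaged; cmd=(47.000, -68.000, -6.000°) → follower=(77.000, -105.000, -27.000°)
step 4: Δleader=(-11.000, 15.000, -20.000°), engaged; cmd=(-34.000, 43.000, -10.500°) → follower=(43.000, -62.000, -37.500°)
step 5: Δleader=(24.000, 8.000, -45.000°), disengaged; cmd=(0,0,0) → follower holds at (43.000, -62.000, -37.500°)

13.000 16.000 -33.000
13.000 16.000 -33.000
30.000 -37.000 -21.000
77.000 -105.000 -27.000
43.000 -62.000 -37.500
43.000 -62.000 -37.500


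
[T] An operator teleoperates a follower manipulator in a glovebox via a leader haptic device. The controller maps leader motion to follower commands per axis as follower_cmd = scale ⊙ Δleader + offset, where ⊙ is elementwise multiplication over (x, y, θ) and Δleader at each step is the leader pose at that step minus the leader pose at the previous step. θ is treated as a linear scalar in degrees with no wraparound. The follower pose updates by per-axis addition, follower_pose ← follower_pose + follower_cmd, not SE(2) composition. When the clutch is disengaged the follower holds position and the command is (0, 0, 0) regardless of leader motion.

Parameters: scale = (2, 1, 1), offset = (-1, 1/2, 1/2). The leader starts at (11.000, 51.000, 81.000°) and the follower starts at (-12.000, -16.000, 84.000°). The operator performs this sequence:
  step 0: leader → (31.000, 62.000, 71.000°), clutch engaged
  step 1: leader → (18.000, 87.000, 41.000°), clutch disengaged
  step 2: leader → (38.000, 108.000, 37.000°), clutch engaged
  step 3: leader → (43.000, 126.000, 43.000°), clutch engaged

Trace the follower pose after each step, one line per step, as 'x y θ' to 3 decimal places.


step 0: Δleader=(20.000, 11.000, -10.000°), engaged; cmd=(39.000, 11.500, -9.500°) → follower=(27.000, -4.500, 74.500°)
step 1: Δleader=(-13.000, 25.000, -30.000°), disengaged; cmd=(0,0,0) → follower holds at (27.000, -4.500, 74.500°)
step 2: Δleader=(20.000, 21.000, -4.000°), engaged; cmd=(39.000, 21.500, -3.500°) → follower=(66.000, 17.000, 71.000°)
step 3: Δleader=(5.000, 18.000, 6.000°), engaged; cmd=(9.000, 18.500, 6.500°) → follower=(75.000, 35.500, 77.500°)

27.000 -4.500 74.500
27.000 -4.500 74.500
66.000 17.000 71.000
75.000 35.500 77.500


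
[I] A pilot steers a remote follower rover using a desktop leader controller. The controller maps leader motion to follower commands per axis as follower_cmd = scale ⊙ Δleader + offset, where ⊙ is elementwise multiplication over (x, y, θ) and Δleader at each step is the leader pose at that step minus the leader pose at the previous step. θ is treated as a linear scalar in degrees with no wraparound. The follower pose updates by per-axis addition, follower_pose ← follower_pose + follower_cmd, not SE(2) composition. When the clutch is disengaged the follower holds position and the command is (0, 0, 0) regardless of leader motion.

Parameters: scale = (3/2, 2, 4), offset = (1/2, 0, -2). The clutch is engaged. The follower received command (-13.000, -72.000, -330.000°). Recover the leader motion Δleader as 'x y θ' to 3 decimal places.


axis x: (-13.000 − 1/2) / (3/2) = -9.000
axis y: (-72.000 − 0) / (2) = -36.000
axis θ: (-330.000 − -2) / (4) = -82.000

-9.000 -36.000 -82.000


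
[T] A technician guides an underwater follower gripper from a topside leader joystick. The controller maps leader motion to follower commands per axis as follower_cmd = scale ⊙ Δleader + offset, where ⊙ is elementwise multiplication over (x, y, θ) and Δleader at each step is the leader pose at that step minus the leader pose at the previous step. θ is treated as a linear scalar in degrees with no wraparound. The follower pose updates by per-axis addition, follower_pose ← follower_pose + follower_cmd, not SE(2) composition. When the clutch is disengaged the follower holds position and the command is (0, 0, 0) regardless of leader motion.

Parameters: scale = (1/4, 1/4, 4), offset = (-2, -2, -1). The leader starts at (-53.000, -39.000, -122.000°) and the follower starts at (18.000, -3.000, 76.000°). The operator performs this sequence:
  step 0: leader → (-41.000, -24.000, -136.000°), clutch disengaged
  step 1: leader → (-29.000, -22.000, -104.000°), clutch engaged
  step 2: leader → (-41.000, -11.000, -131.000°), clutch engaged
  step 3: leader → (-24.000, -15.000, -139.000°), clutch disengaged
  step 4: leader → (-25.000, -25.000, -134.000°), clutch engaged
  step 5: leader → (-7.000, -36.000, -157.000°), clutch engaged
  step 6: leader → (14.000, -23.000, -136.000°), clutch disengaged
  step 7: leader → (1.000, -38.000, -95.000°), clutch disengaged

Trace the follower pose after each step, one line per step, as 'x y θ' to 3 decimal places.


step 0: Δleader=(12.000, 15.000, -14.000°), disengaged; cmd=(0,0,0) → follower holds at (18.000, -3.000, 76.000°)
step 1: Δleader=(12.000, 2.000, 32.000°), engaged; cmd=(1.000, -1.500, 127.000°) → follower=(19.000, -4.500, 203.000°)
step 2: Δleader=(-12.000, 11.000, -27.000°), engaged; cmd=(-5.000, 0.750, -109.000°) → follower=(14.000, -3.750, 94.000°)
step 3: Δleader=(17.000, -4.000, -8.000°), disengaged; cmd=(0,0,0) → follower holds at (14.000, -3.750, 94.000°)
step 4: Δleader=(-1.000, -10.000, 5.000°), engaged; cmd=(-2.250, -4.500, 19.000°) → follower=(11.750, -8.250, 113.000°)
step 5: Δleader=(18.000, -11.000, -23.000°), engaged; cmd=(2.500, -4.750, -93.000°) → follower=(14.250, -13.000, 20.000°)
step 6: Δleader=(21.000, 13.000, 21.000°), disengaged; cmd=(0,0,0) → follower holds at (14.250, -13.000, 20.000°)
step 7: Δleader=(-13.000, -15.000, 41.000°), disengaged; cmd=(0,0,0) → follower holds at (14.250, -13.000, 20.000°)

18.000 -3.000 76.000
19.000 -4.500 203.000
14.000 -3.750 94.000
14.000 -3.750 94.000
11.750 -8.250 113.000
14.250 -13.000 20.000
14.250 -13.000 20.000
14.250 -13.000 20.000


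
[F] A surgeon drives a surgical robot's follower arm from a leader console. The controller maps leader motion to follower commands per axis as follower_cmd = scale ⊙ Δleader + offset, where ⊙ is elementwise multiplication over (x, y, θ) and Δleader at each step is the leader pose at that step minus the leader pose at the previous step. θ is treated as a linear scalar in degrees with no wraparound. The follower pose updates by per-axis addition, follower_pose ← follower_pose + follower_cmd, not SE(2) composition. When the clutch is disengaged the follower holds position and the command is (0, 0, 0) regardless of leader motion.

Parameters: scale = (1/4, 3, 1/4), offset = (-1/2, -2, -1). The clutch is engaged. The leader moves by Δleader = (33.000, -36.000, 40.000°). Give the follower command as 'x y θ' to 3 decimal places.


axis x: 1/4·33.000 + -1/2 = 7.750
axis y: 3·-36.000 + -2 = -110.000
axis θ: 1/4·40.000 + -1 = 9.000

7.750 -110.000 9.000


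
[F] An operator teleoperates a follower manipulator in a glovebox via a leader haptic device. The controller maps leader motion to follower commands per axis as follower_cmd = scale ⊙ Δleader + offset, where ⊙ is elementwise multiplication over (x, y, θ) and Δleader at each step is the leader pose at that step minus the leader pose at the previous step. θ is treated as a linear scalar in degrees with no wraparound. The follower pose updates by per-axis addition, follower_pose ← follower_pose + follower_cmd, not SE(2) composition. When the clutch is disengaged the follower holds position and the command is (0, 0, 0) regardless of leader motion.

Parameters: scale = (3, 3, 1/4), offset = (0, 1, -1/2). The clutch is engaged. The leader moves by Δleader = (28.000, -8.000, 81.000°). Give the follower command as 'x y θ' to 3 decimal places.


84.000 -23.000 19.750

axis x: 3·28.000 + 0 = 84.000
axis y: 3·-8.000 + 1 = -23.000
axis θ: 1/4·81.000 + -1/2 = 19.750


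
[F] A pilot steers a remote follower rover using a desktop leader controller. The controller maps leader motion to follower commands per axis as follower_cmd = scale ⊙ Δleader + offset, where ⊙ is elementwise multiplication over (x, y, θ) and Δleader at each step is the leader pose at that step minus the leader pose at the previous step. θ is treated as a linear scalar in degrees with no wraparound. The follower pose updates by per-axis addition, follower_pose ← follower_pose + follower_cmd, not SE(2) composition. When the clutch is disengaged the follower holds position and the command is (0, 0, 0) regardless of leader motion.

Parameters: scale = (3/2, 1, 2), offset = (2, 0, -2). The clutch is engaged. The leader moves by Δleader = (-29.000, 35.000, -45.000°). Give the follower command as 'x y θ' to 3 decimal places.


-41.500 35.000 -92.000

axis x: 3/2·-29.000 + 2 = -41.500
axis y: 1·35.000 + 0 = 35.000
axis θ: 2·-45.000 + -2 = -92.000


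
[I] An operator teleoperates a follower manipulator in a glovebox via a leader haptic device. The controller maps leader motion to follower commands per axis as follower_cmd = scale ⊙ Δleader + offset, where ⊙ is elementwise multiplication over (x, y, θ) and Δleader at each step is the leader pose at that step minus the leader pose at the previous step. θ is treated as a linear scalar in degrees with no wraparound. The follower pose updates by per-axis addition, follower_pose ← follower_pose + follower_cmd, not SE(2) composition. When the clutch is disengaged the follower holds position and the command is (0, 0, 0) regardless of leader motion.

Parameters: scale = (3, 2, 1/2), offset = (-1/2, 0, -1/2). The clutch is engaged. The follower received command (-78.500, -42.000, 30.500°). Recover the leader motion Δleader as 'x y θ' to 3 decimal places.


axis x: (-78.500 − -1/2) / (3) = -26.000
axis y: (-42.000 − 0) / (2) = -21.000
axis θ: (30.500 − -1/2) / (1/2) = 62.000

-26.000 -21.000 62.000


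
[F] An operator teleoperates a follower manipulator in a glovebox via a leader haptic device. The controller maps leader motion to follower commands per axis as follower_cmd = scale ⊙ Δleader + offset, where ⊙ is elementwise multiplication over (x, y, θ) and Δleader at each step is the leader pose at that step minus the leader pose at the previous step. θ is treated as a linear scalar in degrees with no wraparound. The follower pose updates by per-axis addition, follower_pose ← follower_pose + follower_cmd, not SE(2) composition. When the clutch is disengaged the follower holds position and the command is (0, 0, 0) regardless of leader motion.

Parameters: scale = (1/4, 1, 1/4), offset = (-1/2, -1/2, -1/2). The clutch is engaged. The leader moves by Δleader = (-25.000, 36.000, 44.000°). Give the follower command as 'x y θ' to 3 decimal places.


axis x: 1/4·-25.000 + -1/2 = -6.750
axis y: 1·36.000 + -1/2 = 35.500
axis θ: 1/4·44.000 + -1/2 = 10.500

-6.750 35.500 10.500


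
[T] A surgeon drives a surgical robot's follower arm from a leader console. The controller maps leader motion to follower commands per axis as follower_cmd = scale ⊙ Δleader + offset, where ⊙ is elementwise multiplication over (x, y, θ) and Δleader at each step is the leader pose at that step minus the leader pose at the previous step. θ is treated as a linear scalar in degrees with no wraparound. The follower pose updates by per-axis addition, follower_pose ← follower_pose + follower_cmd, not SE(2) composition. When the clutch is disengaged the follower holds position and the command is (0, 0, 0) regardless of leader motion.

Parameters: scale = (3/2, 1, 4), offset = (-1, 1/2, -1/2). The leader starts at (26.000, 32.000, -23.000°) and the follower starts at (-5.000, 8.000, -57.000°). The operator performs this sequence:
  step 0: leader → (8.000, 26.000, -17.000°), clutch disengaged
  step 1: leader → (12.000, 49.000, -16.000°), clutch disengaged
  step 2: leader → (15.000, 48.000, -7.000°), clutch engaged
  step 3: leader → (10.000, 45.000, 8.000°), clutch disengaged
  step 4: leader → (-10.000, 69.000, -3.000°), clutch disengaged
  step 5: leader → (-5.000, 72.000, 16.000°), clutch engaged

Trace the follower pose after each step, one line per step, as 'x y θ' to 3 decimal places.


step 0: Δleader=(-18.000, -6.000, 6.000°), disengaged; cmd=(0,0,0) → follower holds at (-5.000, 8.000, -57.000°)
step 1: Δleader=(4.000, 23.000, 1.000°), disengaged; cmd=(0,0,0) → follower holds at (-5.000, 8.000, -57.000°)
step 2: Δleader=(3.000, -1.000, 9.000°), engaged; cmd=(3.500, -0.500, 35.500°) → follower=(-1.500, 7.500, -21.500°)
step 3: Δleader=(-5.000, -3.000, 15.000°), disengaged; cmd=(0,0,0) → follower holds at (-1.500, 7.500, -21.500°)
step 4: Δleader=(-20.000, 24.000, -11.000°), disengaged; cmd=(0,0,0) → follower holds at (-1.500, 7.500, -21.500°)
step 5: Δleader=(5.000, 3.000, 19.000°), engaged; cmd=(6.500, 3.500, 75.500°) → follower=(5.000, 11.000, 54.000°)

-5.000 8.000 -57.000
-5.000 8.000 -57.000
-1.500 7.500 -21.500
-1.500 7.500 -21.500
-1.500 7.500 -21.500
5.000 11.000 54.000


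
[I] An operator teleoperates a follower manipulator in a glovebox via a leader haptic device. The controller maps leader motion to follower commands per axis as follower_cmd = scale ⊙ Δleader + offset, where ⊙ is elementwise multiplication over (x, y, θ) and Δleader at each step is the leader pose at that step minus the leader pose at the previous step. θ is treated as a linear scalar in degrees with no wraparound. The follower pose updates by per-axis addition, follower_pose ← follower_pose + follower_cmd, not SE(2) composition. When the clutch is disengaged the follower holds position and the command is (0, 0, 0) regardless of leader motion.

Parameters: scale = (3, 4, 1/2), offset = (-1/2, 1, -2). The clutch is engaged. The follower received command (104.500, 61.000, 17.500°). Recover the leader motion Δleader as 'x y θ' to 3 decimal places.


35.000 15.000 39.000

axis x: (104.500 − -1/2) / (3) = 35.000
axis y: (61.000 − 1) / (4) = 15.000
axis θ: (17.500 − -2) / (1/2) = 39.000


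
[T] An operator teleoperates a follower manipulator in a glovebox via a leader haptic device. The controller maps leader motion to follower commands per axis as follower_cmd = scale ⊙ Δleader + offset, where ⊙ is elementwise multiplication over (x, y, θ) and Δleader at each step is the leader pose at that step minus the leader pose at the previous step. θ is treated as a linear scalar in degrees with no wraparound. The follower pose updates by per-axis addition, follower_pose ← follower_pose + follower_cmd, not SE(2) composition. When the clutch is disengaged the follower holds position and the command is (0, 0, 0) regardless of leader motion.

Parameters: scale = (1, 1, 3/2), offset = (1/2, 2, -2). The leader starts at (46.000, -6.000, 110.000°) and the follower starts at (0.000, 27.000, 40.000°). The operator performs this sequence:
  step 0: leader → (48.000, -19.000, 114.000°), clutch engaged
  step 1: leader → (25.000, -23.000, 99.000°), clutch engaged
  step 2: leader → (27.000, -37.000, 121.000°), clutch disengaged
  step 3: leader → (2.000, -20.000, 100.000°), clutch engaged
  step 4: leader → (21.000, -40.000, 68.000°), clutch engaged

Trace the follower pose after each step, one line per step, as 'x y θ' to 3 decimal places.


2.500 16.000 44.000
-20.000 14.000 19.500
-20.000 14.000 19.500
-44.500 33.000 -14.000
-25.000 15.000 -64.000

step 0: Δleader=(2.000, -13.000, 4.000°), engaged; cmd=(2.500, -11.000, 4.000°) → follower=(2.500, 16.000, 44.000°)
step 1: Δleader=(-23.000, -4.000, -15.000°), engaged; cmd=(-22.500, -2.000, -24.500°) → follower=(-20.000, 14.000, 19.500°)
step 2: Δleader=(2.000, -14.000, 22.000°), disengaged; cmd=(0,0,0) → follower holds at (-20.000, 14.000, 19.500°)
step 3: Δleader=(-25.000, 17.000, -21.000°), engaged; cmd=(-24.500, 19.000, -33.500°) → follower=(-44.500, 33.000, -14.000°)
step 4: Δleader=(19.000, -20.000, -32.000°), engaged; cmd=(19.500, -18.000, -50.000°) → follower=(-25.000, 15.000, -64.000°)


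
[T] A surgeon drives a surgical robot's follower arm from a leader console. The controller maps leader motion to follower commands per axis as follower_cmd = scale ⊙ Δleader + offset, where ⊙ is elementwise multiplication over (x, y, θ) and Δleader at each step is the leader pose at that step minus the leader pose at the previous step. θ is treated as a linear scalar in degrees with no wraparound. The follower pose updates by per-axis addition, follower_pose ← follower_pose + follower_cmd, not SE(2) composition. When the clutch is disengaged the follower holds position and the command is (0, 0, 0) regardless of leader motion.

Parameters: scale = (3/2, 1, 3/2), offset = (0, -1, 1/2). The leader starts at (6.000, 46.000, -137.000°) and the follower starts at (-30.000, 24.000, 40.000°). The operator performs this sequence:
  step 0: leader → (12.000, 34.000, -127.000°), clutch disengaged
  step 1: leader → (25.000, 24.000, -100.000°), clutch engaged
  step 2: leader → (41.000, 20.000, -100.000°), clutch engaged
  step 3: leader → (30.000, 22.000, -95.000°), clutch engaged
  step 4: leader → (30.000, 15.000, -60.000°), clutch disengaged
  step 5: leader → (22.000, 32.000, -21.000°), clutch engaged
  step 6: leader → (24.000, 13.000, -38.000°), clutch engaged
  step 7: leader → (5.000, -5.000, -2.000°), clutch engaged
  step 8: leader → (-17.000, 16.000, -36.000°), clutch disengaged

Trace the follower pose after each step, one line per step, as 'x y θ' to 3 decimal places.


-30.000 24.000 40.000
-10.500 13.000 81.000
13.500 8.000 81.500
-3.000 9.000 89.500
-3.000 9.000 89.500
-15.000 25.000 148.500
-12.000 5.000 123.500
-40.500 -14.000 178.000
-40.500 -14.000 178.000

step 0: Δleader=(6.000, -12.000, 10.000°), disengaged; cmd=(0,0,0) → follower holds at (-30.000, 24.000, 40.000°)
step 1: Δleader=(13.000, -10.000, 27.000°), engaged; cmd=(19.500, -11.000, 41.000°) → follower=(-10.500, 13.000, 81.000°)
step 2: Δleader=(16.000, -4.000, 0.000°), engaged; cmd=(24.000, -5.000, 0.500°) → follower=(13.500, 8.000, 81.500°)
step 3: Δleader=(-11.000, 2.000, 5.000°), engaged; cmd=(-16.500, 1.000, 8.000°) → follower=(-3.000, 9.000, 89.500°)
step 4: Δleader=(0.000, -7.000, 35.000°), disengaged; cmd=(0,0,0) → follower holds at (-3.000, 9.000, 89.500°)
step 5: Δleader=(-8.000, 17.000, 39.000°), engaged; cmd=(-12.000, 16.000, 59.000°) → follower=(-15.000, 25.000, 148.500°)
step 6: Δleader=(2.000, -19.000, -17.000°), engaged; cmd=(3.000, -20.000, -25.000°) → follower=(-12.000, 5.000, 123.500°)
step 7: Δleader=(-19.000, -18.000, 36.000°), engaged; cmd=(-28.500, -19.000, 54.500°) → follower=(-40.500, -14.000, 178.000°)
step 8: Δleader=(-22.000, 21.000, -34.000°), disengaged; cmd=(0,0,0) → follower holds at (-40.500, -14.000, 178.000°)


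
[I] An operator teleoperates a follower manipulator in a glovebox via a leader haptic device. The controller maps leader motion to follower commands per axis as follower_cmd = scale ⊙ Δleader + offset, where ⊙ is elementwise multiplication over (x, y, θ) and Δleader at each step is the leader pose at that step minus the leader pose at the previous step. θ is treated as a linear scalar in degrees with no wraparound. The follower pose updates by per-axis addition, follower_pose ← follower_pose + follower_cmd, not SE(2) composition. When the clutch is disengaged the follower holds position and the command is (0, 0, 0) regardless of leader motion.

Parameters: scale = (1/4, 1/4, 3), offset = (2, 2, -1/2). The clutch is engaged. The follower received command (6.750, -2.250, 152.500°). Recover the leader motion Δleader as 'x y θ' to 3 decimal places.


19.000 -17.000 51.000

axis x: (6.750 − 2) / (1/4) = 19.000
axis y: (-2.250 − 2) / (1/4) = -17.000
axis θ: (152.500 − -1/2) / (3) = 51.000


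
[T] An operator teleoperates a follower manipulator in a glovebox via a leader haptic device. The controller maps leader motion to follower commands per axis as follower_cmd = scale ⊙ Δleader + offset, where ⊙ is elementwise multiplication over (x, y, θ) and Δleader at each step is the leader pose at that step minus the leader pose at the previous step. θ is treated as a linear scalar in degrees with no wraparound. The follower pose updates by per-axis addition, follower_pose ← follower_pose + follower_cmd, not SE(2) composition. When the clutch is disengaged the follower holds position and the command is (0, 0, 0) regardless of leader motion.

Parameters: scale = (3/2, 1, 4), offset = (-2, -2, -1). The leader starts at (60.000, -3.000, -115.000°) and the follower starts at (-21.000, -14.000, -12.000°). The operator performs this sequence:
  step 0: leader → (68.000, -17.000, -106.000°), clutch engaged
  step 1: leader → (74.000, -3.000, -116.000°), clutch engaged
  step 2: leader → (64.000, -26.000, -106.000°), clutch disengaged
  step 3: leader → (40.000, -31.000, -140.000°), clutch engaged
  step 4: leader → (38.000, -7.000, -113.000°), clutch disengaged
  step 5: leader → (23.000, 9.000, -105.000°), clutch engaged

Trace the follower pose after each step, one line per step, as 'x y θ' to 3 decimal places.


step 0: Δleader=(8.000, -14.000, 9.000°), engaged; cmd=(10.000, -16.000, 35.000°) → follower=(-11.000, -30.000, 23.000°)
step 1: Δleader=(6.000, 14.000, -10.000°), engaged; cmd=(7.000, 12.000, -41.000°) → follower=(-4.000, -18.000, -18.000°)
step 2: Δleader=(-10.000, -23.000, 10.000°), disengaged; cmd=(0,0,0) → follower holds at (-4.000, -18.000, -18.000°)
step 3: Δleader=(-24.000, -5.000, -34.000°), engaged; cmd=(-38.000, -7.000, -137.000°) → follower=(-42.000, -25.000, -155.000°)
step 4: Δleader=(-2.000, 24.000, 27.000°), disengaged; cmd=(0,0,0) → follower holds at (-42.000, -25.000, -155.000°)
step 5: Δleader=(-15.000, 16.000, 8.000°), engaged; cmd=(-24.500, 14.000, 31.000°) → follower=(-66.500, -11.000, -124.000°)

-11.000 -30.000 23.000
-4.000 -18.000 -18.000
-4.000 -18.000 -18.000
-42.000 -25.000 -155.000
-42.000 -25.000 -155.000
-66.500 -11.000 -124.000


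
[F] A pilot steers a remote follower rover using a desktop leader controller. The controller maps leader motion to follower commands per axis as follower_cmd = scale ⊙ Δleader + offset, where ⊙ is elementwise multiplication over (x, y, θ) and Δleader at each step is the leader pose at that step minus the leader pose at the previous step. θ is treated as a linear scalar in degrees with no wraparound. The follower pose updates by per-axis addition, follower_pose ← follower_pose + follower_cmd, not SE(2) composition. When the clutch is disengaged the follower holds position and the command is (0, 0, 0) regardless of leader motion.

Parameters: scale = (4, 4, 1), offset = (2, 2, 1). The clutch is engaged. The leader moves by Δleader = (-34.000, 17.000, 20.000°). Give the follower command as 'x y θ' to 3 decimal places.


-134.000 70.000 21.000

axis x: 4·-34.000 + 2 = -134.000
axis y: 4·17.000 + 2 = 70.000
axis θ: 1·20.000 + 1 = 21.000


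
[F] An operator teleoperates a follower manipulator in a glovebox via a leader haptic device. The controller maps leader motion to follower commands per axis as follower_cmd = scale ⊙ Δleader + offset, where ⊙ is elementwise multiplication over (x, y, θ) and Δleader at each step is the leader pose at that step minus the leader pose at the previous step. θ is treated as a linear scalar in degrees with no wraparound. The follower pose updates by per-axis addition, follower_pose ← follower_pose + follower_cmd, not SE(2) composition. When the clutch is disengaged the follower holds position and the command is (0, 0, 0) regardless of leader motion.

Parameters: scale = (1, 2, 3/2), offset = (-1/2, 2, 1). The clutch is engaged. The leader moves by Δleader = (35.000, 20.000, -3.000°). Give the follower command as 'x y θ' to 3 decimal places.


axis x: 1·35.000 + -1/2 = 34.500
axis y: 2·20.000 + 2 = 42.000
axis θ: 3/2·-3.000 + 1 = -3.500

34.500 42.000 -3.500


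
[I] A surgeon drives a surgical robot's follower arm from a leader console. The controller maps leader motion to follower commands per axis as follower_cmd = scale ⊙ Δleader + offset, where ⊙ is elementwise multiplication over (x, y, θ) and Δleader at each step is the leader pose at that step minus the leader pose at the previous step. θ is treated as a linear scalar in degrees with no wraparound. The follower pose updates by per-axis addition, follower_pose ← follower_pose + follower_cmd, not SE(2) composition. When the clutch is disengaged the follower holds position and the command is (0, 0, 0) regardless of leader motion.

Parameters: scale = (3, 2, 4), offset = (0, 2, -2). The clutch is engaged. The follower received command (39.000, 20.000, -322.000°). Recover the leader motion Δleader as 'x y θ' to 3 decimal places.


13.000 9.000 -80.000

axis x: (39.000 − 0) / (3) = 13.000
axis y: (20.000 − 2) / (2) = 9.000
axis θ: (-322.000 − -2) / (4) = -80.000


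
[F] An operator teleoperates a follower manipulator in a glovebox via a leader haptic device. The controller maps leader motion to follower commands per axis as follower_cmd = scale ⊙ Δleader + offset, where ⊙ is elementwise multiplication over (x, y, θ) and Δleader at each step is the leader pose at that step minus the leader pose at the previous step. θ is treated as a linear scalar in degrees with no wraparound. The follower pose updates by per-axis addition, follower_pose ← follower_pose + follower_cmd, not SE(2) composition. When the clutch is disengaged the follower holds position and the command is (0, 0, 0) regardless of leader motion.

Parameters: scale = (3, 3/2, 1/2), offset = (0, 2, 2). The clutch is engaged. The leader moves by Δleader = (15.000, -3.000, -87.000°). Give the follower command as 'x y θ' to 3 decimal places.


axis x: 3·15.000 + 0 = 45.000
axis y: 3/2·-3.000 + 2 = -2.500
axis θ: 1/2·-87.000 + 2 = -41.500

45.000 -2.500 -41.500
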